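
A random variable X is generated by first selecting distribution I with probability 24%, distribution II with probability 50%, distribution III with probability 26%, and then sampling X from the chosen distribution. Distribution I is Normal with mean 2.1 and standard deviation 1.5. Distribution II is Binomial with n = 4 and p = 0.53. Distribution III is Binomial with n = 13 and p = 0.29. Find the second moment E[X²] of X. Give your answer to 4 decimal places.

For each component E[X²] = Var + (mean)², giving I: 6.66; II: 5.4908; III: 16.8896.
Overall E[X²] = 0.24·6.66 + 0.5·5.4908 + 0.26·16.8896 = 8.7351.

8.7351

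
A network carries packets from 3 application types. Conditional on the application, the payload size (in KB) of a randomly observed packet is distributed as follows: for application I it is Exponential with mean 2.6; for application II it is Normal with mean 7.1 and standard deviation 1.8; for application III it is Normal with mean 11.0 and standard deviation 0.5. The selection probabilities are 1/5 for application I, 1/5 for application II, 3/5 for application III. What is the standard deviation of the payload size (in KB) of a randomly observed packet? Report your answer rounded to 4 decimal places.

Per component, I: μ=2.6, E[X²]=13.52; II: μ=7.1, E[X²]=53.65; III: μ=11, E[X²]=121.25.
E[X] = 0.2·2.6 + 0.2·7.1 + 0.6·11 = 8.54.
E[X²] = 0.2·13.52 + 0.2·53.65 + 0.6·121.25 = 86.184.
Var(X) = E[X²] − (E[X])² = 86.184 − 72.9316 = 13.2524.
SD(X) = √13.2524 = 3.64038.

3.6404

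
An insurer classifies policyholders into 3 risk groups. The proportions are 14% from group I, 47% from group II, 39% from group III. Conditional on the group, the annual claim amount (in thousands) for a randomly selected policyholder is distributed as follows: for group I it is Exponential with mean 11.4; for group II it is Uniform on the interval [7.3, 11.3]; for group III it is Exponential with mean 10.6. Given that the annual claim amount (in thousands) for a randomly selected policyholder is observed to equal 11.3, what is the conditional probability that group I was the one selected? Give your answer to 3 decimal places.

Likelihoods f(11.3 | ·): I: 0.0325544; II: 0.25; III: 0.0324878.
Posterior ∝ prior × likelihood. Numerator for I: 0.14·0.0325544 = 0.00455762.
Normalizing constant: 0.14·0.0325544 + 0.47·0.25 + 0.39·0.0324878 = 0.134728.
P(I | observation) = 0.00455762 / 0.134728 = 0.0338284.

0.034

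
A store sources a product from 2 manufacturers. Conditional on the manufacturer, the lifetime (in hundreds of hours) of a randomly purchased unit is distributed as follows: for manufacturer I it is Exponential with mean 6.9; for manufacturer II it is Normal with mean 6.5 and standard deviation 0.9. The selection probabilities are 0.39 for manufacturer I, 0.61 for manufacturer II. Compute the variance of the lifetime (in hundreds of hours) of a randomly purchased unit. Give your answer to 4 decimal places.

Per component, I: μ=6.9, E[X²]=95.22; II: μ=6.5, E[X²]=43.06.
E[X] = 0.39·6.9 + 0.61·6.5 = 6.656.
E[X²] = 0.39·95.22 + 0.61·43.06 = 63.4024.
Var(X) = E[X²] − (E[X])² = 63.4024 − 44.3023 = 19.1001.

19.1001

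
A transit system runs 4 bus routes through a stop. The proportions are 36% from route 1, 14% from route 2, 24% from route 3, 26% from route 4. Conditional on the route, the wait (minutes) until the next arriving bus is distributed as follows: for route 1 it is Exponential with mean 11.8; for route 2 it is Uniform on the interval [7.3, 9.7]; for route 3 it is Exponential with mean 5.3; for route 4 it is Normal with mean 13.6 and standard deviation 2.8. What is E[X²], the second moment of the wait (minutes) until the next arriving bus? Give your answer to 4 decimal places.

174.0462

For each component E[X²] = Var + (mean)², giving 1: 278.48; 2: 72.73; 3: 56.18; 4: 192.8.
Overall E[X²] = 0.36·278.48 + 0.14·72.73 + 0.24·56.18 + 0.26·192.8 = 174.046.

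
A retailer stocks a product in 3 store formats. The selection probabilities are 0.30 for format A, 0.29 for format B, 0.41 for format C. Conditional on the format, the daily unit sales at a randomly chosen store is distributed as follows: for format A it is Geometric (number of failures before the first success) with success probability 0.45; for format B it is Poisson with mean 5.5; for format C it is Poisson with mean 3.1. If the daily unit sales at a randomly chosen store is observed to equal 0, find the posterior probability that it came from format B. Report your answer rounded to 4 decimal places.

0.0077

Likelihoods P(X=0 | ·): A: 0.45; B: 0.00408677; C: 0.0450492.
Posterior ∝ prior × likelihood. Numerator for B: 0.29·0.00408677 = 0.00118516.
Normalizing constant: 0.3·0.45 + 0.29·0.00408677 + 0.41·0.0450492 = 0.154655.
P(B | observation) = 0.00118516 / 0.154655 = 0.00766326.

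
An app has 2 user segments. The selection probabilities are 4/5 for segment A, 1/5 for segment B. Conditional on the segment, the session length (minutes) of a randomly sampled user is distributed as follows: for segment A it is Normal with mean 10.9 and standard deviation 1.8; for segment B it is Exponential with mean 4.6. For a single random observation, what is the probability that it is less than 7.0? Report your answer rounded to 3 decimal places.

0.168

Conditional on each segment, P(X < 7.0): A: 0.0151301; B: 0.781668.
By total probability, P(X < 7.0) = 0.8·0.0151301 + 0.2·0.781668 = 0.168438.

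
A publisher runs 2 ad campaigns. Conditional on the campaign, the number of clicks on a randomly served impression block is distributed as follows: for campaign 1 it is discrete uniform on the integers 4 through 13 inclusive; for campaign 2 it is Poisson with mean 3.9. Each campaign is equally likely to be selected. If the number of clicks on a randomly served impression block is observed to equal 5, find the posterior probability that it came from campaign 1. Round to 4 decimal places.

0.3965

Likelihoods P(X=5 | ·): 1: 0.1; 2: 0.152193.
Posterior ∝ prior × likelihood. Numerator for 1: 0.5·0.1 = 0.05.
Normalizing constant: 0.5·0.1 + 0.5·0.152193 = 0.126096.
P(1 | observation) = 0.05 / 0.126096 = 0.396522.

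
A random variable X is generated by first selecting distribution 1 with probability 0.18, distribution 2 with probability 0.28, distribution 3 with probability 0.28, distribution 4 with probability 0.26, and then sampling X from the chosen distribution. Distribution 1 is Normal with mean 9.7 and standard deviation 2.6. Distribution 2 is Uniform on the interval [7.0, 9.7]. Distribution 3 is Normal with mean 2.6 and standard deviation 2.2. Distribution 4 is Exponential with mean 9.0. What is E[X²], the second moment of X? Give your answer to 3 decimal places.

For each component E[X²] = Var + (mean)², giving 1: 100.85; 2: 70.33; 3: 11.6; 4: 162.
Overall E[X²] = 0.18·100.85 + 0.28·70.33 + 0.28·11.6 + 0.26·162 = 83.2134.

83.213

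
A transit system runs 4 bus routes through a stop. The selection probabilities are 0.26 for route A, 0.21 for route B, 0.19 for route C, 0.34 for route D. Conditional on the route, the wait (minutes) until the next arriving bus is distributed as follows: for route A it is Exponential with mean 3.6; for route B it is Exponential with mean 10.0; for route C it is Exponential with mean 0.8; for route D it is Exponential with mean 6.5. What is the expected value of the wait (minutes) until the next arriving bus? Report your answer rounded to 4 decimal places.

Component means — A: 3.6; B: 10; C: 0.8; D: 6.5.
E[X] = 0.26·3.6 + 0.21·10 + 0.19·0.8 + 0.34·6.5 = 5.398.

5.3980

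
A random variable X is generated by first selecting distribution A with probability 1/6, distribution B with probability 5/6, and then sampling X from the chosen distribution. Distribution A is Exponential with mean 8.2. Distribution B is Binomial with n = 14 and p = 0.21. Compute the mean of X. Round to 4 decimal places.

Component means — A: 8.2; B: 2.94.
E[X] = 0.166667·8.2 + 0.833333·2.94 = 3.81667.

3.8167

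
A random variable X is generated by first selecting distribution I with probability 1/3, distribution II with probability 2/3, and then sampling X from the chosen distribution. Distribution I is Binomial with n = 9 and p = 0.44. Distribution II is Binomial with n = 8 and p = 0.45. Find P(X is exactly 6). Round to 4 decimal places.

Conditional on each component, P(X = 6): I: 0.107043; II: 0.0703329.
By total probability, P(X = 6) = 0.333333·0.107043 + 0.666667·0.0703329 = 0.0825697.

0.0826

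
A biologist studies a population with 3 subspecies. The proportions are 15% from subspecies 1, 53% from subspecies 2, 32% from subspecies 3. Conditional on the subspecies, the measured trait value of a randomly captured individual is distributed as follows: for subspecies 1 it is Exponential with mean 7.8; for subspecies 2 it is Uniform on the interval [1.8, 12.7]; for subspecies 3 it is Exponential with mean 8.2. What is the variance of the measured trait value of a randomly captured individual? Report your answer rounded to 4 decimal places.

Per component, 1: μ=7.8, E[X²]=121.68; 2: μ=7.25, E[X²]=62.4633; 3: μ=8.2, E[X²]=134.48.
E[X] = 0.15·7.8 + 0.53·7.25 + 0.32·8.2 = 7.6365.
E[X²] = 0.15·121.68 + 0.53·62.4633 + 0.32·134.48 = 94.3912.
Var(X) = E[X²] − (E[X])² = 94.3912 − 58.3161 = 36.075.

36.0750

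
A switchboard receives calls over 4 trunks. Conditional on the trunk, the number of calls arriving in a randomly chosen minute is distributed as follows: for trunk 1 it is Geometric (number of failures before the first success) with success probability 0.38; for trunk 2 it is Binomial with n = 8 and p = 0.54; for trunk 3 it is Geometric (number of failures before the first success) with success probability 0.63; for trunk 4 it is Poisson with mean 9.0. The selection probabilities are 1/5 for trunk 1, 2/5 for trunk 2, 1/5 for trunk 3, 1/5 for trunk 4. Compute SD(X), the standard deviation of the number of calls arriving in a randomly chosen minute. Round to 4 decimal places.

Per component, 1: μ=1.63158, E[X²]=6.95568; 2: μ=4.32, E[X²]=20.6496; 3: μ=0.587302, E[X²]=1.27715; 4: μ=9, E[X²]=90.
E[X] = 0.2·1.63158 + 0.4·4.32 + 0.2·0.587302 + 0.2·9 = 3.97178.
E[X²] = 0.2·6.95568 + 0.4·20.6496 + 0.2·1.27715 + 0.2·90 = 27.9064.
Var(X) = E[X²] − (E[X])² = 27.9064 − 15.775 = 12.1314.
SD(X) = √12.1314 = 3.48302.

3.4830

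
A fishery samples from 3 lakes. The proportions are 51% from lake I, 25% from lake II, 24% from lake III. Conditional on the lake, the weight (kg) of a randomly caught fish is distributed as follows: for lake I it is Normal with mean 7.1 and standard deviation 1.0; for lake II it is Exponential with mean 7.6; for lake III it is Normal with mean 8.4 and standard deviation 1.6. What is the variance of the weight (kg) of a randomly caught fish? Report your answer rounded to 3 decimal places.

15.842

Per component, I: μ=7.1, E[X²]=51.41; II: μ=7.6, E[X²]=115.52; III: μ=8.4, E[X²]=73.12.
E[X] = 0.51·7.1 + 0.25·7.6 + 0.24·8.4 = 7.537.
E[X²] = 0.51·51.41 + 0.25·115.52 + 0.24·73.12 = 72.6479.
Var(X) = E[X²] − (E[X])² = 72.6479 − 56.8064 = 15.8415.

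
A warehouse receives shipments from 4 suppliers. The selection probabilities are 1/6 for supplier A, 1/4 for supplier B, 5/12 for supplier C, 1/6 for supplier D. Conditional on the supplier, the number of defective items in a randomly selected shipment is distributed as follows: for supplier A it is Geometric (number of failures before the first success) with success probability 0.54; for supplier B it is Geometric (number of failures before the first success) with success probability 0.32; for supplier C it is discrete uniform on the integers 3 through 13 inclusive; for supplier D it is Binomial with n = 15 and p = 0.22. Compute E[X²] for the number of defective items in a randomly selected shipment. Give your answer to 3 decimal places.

36.250

For each component E[X²] = Var + (mean)², giving A: 2.30316; B: 11.1562; C: 74; D: 13.464.
Overall E[X²] = 0.166667·2.30316 + 0.25·11.1562 + 0.416667·74 + 0.166667·13.464 = 36.2503.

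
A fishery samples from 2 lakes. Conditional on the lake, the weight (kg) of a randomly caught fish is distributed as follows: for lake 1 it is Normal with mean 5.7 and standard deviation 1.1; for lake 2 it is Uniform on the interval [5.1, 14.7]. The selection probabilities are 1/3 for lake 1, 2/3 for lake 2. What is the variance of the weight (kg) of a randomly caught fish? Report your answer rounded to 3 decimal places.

Per component, 1: μ=5.7, E[X²]=33.7; 2: μ=9.9, E[X²]=105.69.
E[X] = 0.333333·5.7 + 0.666667·9.9 = 8.5.
E[X²] = 0.333333·33.7 + 0.666667·105.69 = 81.6933.
Var(X) = E[X²] − (E[X])² = 81.6933 − 72.25 = 9.44333.

9.443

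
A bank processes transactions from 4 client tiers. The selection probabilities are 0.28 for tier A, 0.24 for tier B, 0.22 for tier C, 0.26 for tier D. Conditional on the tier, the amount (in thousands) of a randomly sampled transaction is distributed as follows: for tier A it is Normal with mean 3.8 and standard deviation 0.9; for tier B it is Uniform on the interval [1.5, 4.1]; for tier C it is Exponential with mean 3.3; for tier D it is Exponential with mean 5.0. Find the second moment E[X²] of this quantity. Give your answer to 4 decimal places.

24.0784

For each component E[X²] = Var + (mean)², giving A: 15.25; B: 8.40333; C: 21.78; D: 50.
Overall E[X²] = 0.28·15.25 + 0.24·8.40333 + 0.22·21.78 + 0.26·50 = 24.0784.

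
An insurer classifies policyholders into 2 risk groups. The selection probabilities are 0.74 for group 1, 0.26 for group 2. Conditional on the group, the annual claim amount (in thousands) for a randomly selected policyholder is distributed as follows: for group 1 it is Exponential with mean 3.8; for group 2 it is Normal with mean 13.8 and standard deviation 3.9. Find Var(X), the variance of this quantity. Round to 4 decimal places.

Per component, 1: μ=3.8, E[X²]=28.88; 2: μ=13.8, E[X²]=205.65.
E[X] = 0.74·3.8 + 0.26·13.8 = 6.4.
E[X²] = 0.74·28.88 + 0.26·205.65 = 74.8402.
Var(X) = E[X²] − (E[X])² = 74.8402 − 40.96 = 33.8802.

33.8802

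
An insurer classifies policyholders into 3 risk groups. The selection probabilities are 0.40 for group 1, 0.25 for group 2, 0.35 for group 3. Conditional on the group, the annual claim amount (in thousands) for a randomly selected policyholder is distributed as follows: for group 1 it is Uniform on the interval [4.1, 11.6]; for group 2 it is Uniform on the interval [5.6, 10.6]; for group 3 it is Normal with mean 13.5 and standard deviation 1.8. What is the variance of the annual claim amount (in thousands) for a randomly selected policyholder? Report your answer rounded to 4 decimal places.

Per component, 1: μ=7.85, E[X²]=66.31; 2: μ=8.1, E[X²]=67.6933; 3: μ=13.5, E[X²]=185.49.
E[X] = 0.4·7.85 + 0.25·8.1 + 0.35·13.5 = 9.89.
E[X²] = 0.4·66.31 + 0.25·67.6933 + 0.35·185.49 = 108.369.
Var(X) = E[X²] − (E[X])² = 108.369 − 97.8121 = 10.5567.

10.5567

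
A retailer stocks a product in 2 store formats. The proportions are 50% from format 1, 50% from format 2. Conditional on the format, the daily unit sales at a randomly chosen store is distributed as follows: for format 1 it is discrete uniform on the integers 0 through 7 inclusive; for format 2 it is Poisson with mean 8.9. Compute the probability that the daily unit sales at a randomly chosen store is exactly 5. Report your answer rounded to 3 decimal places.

Conditional on each format, P(X = 5): 1: 0.125; 2: 0.063467.
By total probability, P(X = 5) = 0.5·0.125 + 0.5·0.063467 = 0.0942335.

0.094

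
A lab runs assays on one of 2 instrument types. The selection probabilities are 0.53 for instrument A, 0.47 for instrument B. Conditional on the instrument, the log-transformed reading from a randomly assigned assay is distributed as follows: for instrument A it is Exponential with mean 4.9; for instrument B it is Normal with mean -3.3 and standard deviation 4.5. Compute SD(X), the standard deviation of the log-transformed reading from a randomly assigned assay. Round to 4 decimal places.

Per component, A: μ=4.9, E[X²]=48.02; B: μ=-3.3, E[X²]=31.14.
E[X] = 0.53·4.9 + 0.47·-3.3 = 1.046.
E[X²] = 0.53·48.02 + 0.47·31.14 = 40.0864.
Var(X) = E[X²] − (E[X])² = 40.0864 − 1.09412 = 38.9923.
SD(X) = √38.9923 = 6.24438.

6.2444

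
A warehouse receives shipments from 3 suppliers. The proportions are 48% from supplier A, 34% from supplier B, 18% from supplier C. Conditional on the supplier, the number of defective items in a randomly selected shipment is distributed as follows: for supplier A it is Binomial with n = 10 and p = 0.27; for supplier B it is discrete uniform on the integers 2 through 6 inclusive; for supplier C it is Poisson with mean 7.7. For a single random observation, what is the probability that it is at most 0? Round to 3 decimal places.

Conditional on each supplier, P(X ≤ 0): A: 0.0429763; B: 0; C: 0.000452827.
By total probability, P(X ≤ 0) = 0.48·0.0429763 + 0.34·0 + 0.18·0.000452827 = 0.0207101.

0.021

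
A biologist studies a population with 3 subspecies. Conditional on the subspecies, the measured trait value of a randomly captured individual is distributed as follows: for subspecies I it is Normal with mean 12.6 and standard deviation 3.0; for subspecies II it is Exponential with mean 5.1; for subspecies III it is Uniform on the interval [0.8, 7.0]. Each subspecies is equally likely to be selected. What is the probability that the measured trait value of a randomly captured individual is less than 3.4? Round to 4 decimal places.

Conditional on each subspecies, P(X < 3.4): I: 0.0010823; II: 0.486583; III: 0.419355.
By total probability, P(X < 3.4) = 0.333333·0.0010823 + 0.333333·0.486583 + 0.333333·0.419355 = 0.30234.

0.3023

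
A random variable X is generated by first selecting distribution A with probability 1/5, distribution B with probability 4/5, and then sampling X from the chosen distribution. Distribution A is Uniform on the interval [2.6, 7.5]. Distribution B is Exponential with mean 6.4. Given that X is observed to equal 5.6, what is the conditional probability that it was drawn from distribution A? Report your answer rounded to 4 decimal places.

Likelihoods f(5.6 | ·): A: 0.204082; B: 0.0651347.
Posterior ∝ prior × likelihood. Numerator for A: 0.2·0.204082 = 0.0408163.
Normalizing constant: 0.2·0.204082 + 0.8·0.0651347 = 0.0929241.
P(A | observation) = 0.0408163 / 0.0929241 = 0.439244.

0.4392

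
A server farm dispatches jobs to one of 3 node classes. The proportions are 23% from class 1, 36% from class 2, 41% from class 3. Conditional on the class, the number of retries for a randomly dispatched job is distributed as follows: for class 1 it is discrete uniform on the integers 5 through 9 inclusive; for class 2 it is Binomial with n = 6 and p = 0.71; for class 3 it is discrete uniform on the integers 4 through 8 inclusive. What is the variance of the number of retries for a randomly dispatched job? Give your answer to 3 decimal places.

2.888

Per component, 1: μ=7, E[X²]=51; 2: μ=4.26, E[X²]=19.383; 3: μ=6, E[X²]=38.
E[X] = 0.23·7 + 0.36·4.26 + 0.41·6 = 5.6036.
E[X²] = 0.23·51 + 0.36·19.383 + 0.41·38 = 34.2879.
Var(X) = E[X²] − (E[X])² = 34.2879 − 31.4003 = 2.88755.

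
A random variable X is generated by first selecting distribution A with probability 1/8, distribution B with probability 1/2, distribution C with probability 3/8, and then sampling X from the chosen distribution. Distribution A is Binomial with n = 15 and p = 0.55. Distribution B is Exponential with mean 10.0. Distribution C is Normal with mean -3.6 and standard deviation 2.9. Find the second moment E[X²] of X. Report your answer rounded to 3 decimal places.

116.986

For each component E[X²] = Var + (mean)², giving A: 71.775; B: 200; C: 21.37.
Overall E[X²] = 0.125·71.775 + 0.5·200 + 0.375·21.37 = 116.986.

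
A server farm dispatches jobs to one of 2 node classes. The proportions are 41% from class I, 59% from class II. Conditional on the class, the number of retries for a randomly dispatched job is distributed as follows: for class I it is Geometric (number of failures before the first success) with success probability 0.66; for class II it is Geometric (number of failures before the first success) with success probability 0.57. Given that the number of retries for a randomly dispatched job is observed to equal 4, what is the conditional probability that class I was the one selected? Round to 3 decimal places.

Likelihoods P(X=4 | ·): I: 0.00881982; II: 0.0194872.
Posterior ∝ prior × likelihood. Numerator for I: 0.41·0.00881982 = 0.00361613.
Normalizing constant: 0.41·0.00881982 + 0.59·0.0194872 = 0.0151136.
P(I | observation) = 0.00361613 / 0.0151136 = 0.239264.

0.239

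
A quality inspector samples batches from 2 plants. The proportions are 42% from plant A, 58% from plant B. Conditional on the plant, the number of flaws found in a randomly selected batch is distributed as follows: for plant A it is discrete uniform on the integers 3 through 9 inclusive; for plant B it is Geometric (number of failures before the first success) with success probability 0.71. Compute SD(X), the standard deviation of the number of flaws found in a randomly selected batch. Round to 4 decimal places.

Per component, A: μ=6, E[X²]=40; B: μ=0.408451, E[X²]=0.742115.
E[X] = 0.42·6 + 0.58·0.408451 = 2.7569.
E[X²] = 0.42·40 + 0.58·0.742115 = 17.2304.
Var(X) = E[X²] − (E[X])² = 17.2304 − 7.60051 = 9.62992.
SD(X) = √9.62992 = 3.10321.

3.1032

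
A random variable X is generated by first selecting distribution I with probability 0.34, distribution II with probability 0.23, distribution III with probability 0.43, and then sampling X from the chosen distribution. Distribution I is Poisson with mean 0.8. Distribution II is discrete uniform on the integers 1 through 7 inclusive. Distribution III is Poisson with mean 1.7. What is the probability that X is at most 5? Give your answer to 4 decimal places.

0.9308

Conditional on each component, P(X ≤ 5): I: 0.999816; II: 0.714286; III: 0.992001.
By total probability, P(X ≤ 5) = 0.34·0.999816 + 0.23·0.714286 + 0.43·0.992001 = 0.930783.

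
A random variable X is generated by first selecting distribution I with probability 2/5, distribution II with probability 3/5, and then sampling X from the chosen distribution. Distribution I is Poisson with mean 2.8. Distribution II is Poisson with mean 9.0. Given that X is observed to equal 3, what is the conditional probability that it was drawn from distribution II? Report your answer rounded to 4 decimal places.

0.0918

Likelihoods P(X=3 | ·): I: 0.222484; II: 0.0149943.
Posterior ∝ prior × likelihood. Numerator for II: 0.6·0.0149943 = 0.00899657.
Normalizing constant: 0.4·0.222484 + 0.6·0.0149943 = 0.0979901.
P(II | observation) = 0.00899657 / 0.0979901 = 0.0918111.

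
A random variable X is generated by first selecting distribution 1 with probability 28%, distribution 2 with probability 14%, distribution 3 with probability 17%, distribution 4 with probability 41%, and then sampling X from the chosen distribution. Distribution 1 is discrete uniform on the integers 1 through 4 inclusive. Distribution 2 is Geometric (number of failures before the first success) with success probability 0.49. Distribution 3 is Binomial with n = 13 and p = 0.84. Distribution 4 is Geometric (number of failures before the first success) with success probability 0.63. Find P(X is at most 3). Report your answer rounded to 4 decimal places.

0.7428

Conditional on each component, P(X ≤ 3): 1: 0.75; 2: 0.932348; 3: 1.96376e-06; 4: 0.981258.
By total probability, P(X ≤ 3) = 0.28·0.75 + 0.14·0.932348 + 0.17·1.96376e-06 + 0.41·0.981258 = 0.742845.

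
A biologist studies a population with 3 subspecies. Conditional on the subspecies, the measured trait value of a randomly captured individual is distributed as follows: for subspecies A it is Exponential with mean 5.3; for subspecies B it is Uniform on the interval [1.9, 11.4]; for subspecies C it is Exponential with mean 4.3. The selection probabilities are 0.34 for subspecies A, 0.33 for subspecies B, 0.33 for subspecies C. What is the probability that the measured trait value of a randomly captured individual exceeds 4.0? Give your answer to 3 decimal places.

0.547

Conditional on each subspecies, P(X > 4.0): A: 0.470144; B: 0.778947; C: 0.394462.
By total probability, P(X > 4.0) = 0.34·0.470144 + 0.33·0.778947 + 0.33·0.394462 = 0.547074.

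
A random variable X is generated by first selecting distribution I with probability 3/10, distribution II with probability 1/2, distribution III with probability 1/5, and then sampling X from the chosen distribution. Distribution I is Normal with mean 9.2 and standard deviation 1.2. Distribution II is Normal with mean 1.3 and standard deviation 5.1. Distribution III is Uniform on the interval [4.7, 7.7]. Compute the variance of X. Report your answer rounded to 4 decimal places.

Per component, I: μ=9.2, E[X²]=86.08; II: μ=1.3, E[X²]=27.7; III: μ=6.2, E[X²]=39.19.
E[X] = 0.3·9.2 + 0.5·1.3 + 0.2·6.2 = 4.65.
E[X²] = 0.3·86.08 + 0.5·27.7 + 0.2·39.19 = 47.512.
Var(X) = E[X²] − (E[X])² = 47.512 − 21.6225 = 25.8895.

25.8895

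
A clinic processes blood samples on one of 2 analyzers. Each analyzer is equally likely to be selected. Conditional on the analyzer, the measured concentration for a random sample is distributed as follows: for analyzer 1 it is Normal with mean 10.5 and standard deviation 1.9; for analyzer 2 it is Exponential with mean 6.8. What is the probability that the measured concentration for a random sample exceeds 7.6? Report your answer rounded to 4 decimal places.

0.6318

Conditional on each analyzer, P(X > 7.6): 1: 0.936534; 2: 0.327048.
By total probability, P(X > 7.6) = 0.5·0.936534 + 0.5·0.327048 = 0.631791.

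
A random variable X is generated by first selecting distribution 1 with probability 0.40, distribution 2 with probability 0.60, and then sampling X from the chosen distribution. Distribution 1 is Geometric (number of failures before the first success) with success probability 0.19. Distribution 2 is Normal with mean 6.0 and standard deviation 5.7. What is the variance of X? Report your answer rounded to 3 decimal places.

Per component, 1: μ=4.26316, E[X²]=40.6122; 2: μ=6, E[X²]=68.49.
E[X] = 0.4·4.26316 + 0.6·6 = 5.30526.
E[X²] = 0.4·40.6122 + 0.6·68.49 = 57.3389.
Var(X) = E[X²] − (E[X])² = 57.3389 − 28.1458 = 29.1931.

29.193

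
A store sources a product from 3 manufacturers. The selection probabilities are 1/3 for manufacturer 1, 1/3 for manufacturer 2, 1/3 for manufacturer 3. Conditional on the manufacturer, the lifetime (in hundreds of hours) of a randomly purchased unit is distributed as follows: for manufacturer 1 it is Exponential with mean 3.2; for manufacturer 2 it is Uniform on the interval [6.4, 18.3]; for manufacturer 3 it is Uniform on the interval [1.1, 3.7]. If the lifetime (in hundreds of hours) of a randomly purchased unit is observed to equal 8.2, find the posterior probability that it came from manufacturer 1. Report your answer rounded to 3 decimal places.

0.223

Likelihoods f(8.2 | ·): 1: 0.0240974; 2: 0.0840336; 3: 0.
Posterior ∝ prior × likelihood. Numerator for 1: 0.333333·0.0240974 = 0.00803247.
Normalizing constant: 0.333333·0.0240974 + 0.333333·0.0840336 + 0.333333·0 = 0.0360437.
P(1 | observation) = 0.00803247 / 0.0360437 = 0.222854.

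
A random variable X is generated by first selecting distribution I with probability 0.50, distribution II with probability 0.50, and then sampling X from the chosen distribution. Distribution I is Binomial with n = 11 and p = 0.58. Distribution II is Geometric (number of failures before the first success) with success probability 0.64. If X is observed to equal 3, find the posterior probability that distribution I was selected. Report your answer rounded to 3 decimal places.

Likelihoods P(X=3 | ·): I: 0.0311718; II: 0.0298598.
Posterior ∝ prior × likelihood. Numerator for I: 0.5·0.0311718 = 0.0155859.
Normalizing constant: 0.5·0.0311718 + 0.5·0.0298598 = 0.0305158.
P(I | observation) = 0.0155859 / 0.0305158 = 0.510748.

0.511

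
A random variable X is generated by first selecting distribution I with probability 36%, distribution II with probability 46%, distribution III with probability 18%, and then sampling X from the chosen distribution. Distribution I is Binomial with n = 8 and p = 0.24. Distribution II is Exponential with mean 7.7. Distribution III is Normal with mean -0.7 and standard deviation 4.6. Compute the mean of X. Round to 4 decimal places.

Component means — I: 1.92; II: 7.7; III: -0.7.
E[X] = 0.36·1.92 + 0.46·7.7 + 0.18·-0.7 = 4.1072.

4.1072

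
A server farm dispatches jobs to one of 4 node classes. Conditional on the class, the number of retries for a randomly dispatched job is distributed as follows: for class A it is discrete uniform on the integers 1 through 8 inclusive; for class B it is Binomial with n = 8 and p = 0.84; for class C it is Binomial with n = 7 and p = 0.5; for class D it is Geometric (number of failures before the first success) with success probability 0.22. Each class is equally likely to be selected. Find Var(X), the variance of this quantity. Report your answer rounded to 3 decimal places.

Per component, A: μ=4.5, E[X²]=25.5; B: μ=6.72, E[X²]=46.2336; C: μ=3.5, E[X²]=14; D: μ=3.54545, E[X²]=28.686.
E[X] = 0.25·4.5 + 0.25·6.72 + 0.25·3.5 + 0.25·3.54545 = 4.56636.
E[X²] = 0.25·25.5 + 0.25·46.2336 + 0.25·14 + 0.25·28.686 = 28.6049.
Var(X) = E[X²] − (E[X])² = 28.6049 − 20.8517 = 7.75321.

7.753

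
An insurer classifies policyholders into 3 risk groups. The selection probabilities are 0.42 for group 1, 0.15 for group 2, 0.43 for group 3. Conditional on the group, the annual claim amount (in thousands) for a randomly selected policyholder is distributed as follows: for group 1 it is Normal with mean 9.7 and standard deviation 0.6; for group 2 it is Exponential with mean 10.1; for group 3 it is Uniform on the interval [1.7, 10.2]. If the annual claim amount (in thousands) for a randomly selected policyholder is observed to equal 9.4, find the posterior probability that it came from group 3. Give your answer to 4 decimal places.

Likelihoods f(9.4 | ·): 1: 0.586776; 2: 0.0390377; 3: 0.117647.
Posterior ∝ prior × likelihood. Numerator for 3: 0.43·0.117647 = 0.0505882.
Normalizing constant: 0.42·0.586776 + 0.15·0.0390377 + 0.43·0.117647 = 0.30289.
P(3 | observation) = 0.0505882 / 0.30289 = 0.167019.

0.1670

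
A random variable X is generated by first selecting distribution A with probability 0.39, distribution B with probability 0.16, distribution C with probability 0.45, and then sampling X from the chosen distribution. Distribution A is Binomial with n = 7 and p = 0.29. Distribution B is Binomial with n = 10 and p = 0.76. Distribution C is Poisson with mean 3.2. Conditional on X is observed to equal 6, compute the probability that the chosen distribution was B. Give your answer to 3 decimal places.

Likelihoods P(X=6 | ·): A: 0.00295627; B: 0.13426; C: 0.060789.
Posterior ∝ prior × likelihood. Numerator for B: 0.16·0.13426 = 0.0214816.
Normalizing constant: 0.39·0.00295627 + 0.16·0.13426 + 0.45·0.060789 = 0.0499896.
P(B | observation) = 0.0214816 / 0.0499896 = 0.429721.

0.430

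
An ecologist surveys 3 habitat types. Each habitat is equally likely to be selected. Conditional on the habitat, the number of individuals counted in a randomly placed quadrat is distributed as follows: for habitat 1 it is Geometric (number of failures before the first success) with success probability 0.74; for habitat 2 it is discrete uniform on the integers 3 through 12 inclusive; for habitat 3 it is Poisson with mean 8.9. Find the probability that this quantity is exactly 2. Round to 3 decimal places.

Conditional on each habitat, P(X = 2): 1: 0.050024; 2: 0; 3: 0.00540168.
By total probability, P(X = 2) = 0.333333·0.050024 + 0.333333·0 + 0.333333·0.00540168 = 0.0184752.

0.018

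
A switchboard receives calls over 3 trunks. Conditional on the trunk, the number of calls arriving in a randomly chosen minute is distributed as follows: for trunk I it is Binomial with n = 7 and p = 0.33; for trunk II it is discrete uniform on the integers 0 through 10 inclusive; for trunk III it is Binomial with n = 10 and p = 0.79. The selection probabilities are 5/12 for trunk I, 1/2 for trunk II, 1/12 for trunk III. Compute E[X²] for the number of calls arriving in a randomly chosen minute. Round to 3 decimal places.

For each component E[X²] = Var + (mean)², giving I: 6.8838; II: 35; III: 64.069.
Overall E[X²] = 0.416667·6.8838 + 0.5·35 + 0.0833333·64.069 = 25.7073.

25.707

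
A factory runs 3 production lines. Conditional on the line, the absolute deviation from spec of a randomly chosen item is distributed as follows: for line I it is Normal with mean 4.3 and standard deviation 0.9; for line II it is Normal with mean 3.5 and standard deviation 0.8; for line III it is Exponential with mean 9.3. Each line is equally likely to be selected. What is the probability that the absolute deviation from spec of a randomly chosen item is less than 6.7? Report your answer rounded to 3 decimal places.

0.837

Conditional on each line, P(X < 6.7): I: 0.99617; II: 0.999968; III: 0.513457.
By total probability, P(X < 6.7) = 0.333333·0.99617 + 0.333333·0.999968 + 0.333333·0.513457 = 0.836532.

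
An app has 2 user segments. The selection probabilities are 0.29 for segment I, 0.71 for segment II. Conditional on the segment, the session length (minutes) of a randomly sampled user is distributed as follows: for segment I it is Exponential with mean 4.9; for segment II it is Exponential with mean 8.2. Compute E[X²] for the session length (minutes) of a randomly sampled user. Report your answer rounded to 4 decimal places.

For each component E[X²] = Var + (mean)², giving I: 48.02; II: 134.48.
Overall E[X²] = 0.29·48.02 + 0.71·134.48 = 109.407.

109.4066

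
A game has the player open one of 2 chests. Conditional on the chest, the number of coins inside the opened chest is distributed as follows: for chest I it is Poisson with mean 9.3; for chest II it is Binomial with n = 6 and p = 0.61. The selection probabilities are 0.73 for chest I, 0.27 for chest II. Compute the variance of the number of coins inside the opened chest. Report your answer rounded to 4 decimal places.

13.4441

Per component, I: μ=9.3, E[X²]=95.79; II: μ=3.66, E[X²]=14.823.
E[X] = 0.73·9.3 + 0.27·3.66 = 7.7772.
E[X²] = 0.73·95.79 + 0.27·14.823 = 73.9289.
Var(X) = E[X²] − (E[X])² = 73.9289 − 60.4848 = 13.4441.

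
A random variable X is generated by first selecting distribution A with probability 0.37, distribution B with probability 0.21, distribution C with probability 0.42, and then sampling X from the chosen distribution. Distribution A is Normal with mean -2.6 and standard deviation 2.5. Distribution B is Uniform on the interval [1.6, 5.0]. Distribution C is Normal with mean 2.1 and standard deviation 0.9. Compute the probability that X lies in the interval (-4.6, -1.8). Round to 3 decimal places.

Conditional on each component, P(-4.6 < X < -1.8): A: 0.41366; B: 0; C: 7.34342e-06.
By total probability, P(-4.6 < X < -1.8) = 0.37·0.41366 + 0.21·0 + 0.42·7.34342e-06 = 0.153057.

0.153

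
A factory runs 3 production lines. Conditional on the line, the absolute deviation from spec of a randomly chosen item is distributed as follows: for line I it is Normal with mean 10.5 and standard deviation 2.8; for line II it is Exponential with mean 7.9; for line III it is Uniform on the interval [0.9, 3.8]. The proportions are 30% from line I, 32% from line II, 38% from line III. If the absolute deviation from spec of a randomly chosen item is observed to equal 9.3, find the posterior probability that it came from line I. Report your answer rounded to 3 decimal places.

Likelihoods f(9.3 | ·): I: 0.129977; II: 0.0390045; III: 0.
Posterior ∝ prior × likelihood. Numerator for I: 0.3·0.129977 = 0.0389932.
Normalizing constant: 0.3·0.129977 + 0.32·0.0390045 + 0.38·0 = 0.0514747.
P(I | observation) = 0.0389932 / 0.0514747 = 0.757523.

0.758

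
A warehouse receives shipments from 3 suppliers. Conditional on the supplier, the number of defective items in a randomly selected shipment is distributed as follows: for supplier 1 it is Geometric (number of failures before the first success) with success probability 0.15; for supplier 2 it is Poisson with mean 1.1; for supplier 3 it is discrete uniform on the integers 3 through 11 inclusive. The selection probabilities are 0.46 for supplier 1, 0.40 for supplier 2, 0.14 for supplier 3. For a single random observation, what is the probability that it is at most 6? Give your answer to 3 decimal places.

0.775

Conditional on each supplier, P(X ≤ 6): 1: 0.679423; 2: 0.999851; 3: 0.444444.
By total probability, P(X ≤ 6) = 0.46·0.679423 + 0.4·0.999851 + 0.14·0.444444 = 0.774697.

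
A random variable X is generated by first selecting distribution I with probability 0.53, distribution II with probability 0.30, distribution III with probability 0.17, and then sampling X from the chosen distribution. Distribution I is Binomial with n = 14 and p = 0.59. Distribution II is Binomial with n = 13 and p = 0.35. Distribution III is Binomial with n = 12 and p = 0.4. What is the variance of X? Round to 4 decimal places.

6.4421

Per component, I: μ=8.26, E[X²]=71.6142; II: μ=4.55, E[X²]=23.66; III: μ=4.8, E[X²]=25.92.
E[X] = 0.53·8.26 + 0.3·4.55 + 0.17·4.8 = 6.5588.
E[X²] = 0.53·71.6142 + 0.3·23.66 + 0.17·25.92 = 49.4599.
Var(X) = E[X²] − (E[X])² = 49.4599 − 43.0179 = 6.44207.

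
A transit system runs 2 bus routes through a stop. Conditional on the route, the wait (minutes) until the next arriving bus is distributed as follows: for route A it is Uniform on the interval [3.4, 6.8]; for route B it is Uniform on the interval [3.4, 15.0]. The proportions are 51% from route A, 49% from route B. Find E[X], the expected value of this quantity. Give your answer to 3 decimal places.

Component means — A: 5.1; B: 9.2.
E[X] = 0.51·5.1 + 0.49·9.2 = 7.109.

7.109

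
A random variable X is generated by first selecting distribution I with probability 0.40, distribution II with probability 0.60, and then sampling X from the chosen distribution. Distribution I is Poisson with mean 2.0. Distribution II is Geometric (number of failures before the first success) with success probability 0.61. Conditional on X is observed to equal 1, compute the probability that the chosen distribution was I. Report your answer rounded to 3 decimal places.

0.431

Likelihoods P(X=1 | ·): I: 0.270671; II: 0.2379.
Posterior ∝ prior × likelihood. Numerator for I: 0.4·0.270671 = 0.108268.
Normalizing constant: 0.4·0.270671 + 0.6·0.2379 = 0.251008.
P(I | observation) = 0.108268 / 0.251008 = 0.431333.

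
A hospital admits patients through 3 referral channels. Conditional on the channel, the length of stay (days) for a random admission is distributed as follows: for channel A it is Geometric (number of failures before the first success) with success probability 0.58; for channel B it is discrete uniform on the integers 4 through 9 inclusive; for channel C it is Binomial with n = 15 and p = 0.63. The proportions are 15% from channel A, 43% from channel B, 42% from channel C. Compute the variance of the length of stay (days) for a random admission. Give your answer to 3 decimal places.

Per component, A: μ=0.724138, E[X²]=1.77289; B: μ=6.5, E[X²]=45.1667; C: μ=9.45, E[X²]=92.799.
E[X] = 0.15·0.724138 + 0.43·6.5 + 0.42·9.45 = 6.87262.
E[X²] = 0.15·1.77289 + 0.43·45.1667 + 0.42·92.799 = 58.6632.
Var(X) = E[X²] − (E[X])² = 58.6632 − 47.2329 = 11.4303.

11.430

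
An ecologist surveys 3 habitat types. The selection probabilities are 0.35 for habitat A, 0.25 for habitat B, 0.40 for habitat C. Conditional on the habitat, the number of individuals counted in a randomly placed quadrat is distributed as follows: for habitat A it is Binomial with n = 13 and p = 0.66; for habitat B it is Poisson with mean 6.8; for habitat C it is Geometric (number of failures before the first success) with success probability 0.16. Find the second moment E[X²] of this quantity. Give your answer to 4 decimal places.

64.1968

For each component E[X²] = Var + (mean)², giving A: 76.5336; B: 53.04; C: 60.375.
Overall E[X²] = 0.35·76.5336 + 0.25·53.04 + 0.4·60.375 = 64.1968.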